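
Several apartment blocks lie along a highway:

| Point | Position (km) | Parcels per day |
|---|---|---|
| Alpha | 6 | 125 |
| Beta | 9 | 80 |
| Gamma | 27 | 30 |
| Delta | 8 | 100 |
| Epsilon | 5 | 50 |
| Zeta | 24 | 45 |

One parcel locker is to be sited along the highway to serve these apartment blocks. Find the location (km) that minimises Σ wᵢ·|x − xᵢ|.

For a sum of weighted absolute distances on a line, the optimum is the weighted median (not the mean). Total weight W = 430; half-weight = 215.
Sort by position and accumulate weight:
  km 5 (Epsilon, w=50) → cum 50
  km 6 (Alpha, w=125) → cum 175
  km 8 (Delta, w=100) → cum 275  ≥ 215 → median here
  km 9 (Beta, w=80) → cum 355
  km 24 (Zeta, w=45) → cum 400
  km 27 (Gamma, w=30) → cum 430
Optimal location: km 8.

x = 8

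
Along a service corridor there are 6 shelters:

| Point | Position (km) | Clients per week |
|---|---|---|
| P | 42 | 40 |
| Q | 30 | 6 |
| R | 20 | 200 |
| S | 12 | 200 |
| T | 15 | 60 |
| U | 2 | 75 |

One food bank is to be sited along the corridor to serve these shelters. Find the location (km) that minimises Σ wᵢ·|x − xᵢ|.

For a sum of weighted absolute distances on a line, the optimum is the weighted median (not the mean). Total weight W = 581; half-weight = 290.5.
Sort by position and accumulate weight:
  km 2 (U, w=75) → cum 75
  km 12 (S, w=200) → cum 275
  km 15 (T, w=60) → cum 335  ≥ 290.5 → median here
  km 20 (R, w=200) → cum 535
  km 30 (Q, w=6) → cum 541
  km 42 (P, w=40) → cum 581
Optimal location: km 15.

x = 15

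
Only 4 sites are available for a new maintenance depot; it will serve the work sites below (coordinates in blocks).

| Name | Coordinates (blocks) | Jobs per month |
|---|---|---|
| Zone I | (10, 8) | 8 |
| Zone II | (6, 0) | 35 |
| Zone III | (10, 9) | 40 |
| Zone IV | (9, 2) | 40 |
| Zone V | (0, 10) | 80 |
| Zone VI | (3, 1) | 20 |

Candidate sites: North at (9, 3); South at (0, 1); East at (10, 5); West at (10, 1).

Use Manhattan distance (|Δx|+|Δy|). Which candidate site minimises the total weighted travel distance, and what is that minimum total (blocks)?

North, total 2018 blocks

Total weighted distance at each candidate:
  North (9, 3): total = 2018
  South (0, 1): total = 2281
  East (10, 5): total = 2079
  West (10, 1): total = 2291
Minimum is at North with total 2018 blocks.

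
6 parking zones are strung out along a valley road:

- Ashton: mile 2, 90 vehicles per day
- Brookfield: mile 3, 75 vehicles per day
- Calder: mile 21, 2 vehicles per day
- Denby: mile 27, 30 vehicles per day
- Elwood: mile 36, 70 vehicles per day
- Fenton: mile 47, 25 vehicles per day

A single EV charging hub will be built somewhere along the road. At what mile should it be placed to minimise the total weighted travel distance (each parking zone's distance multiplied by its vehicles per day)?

x = 3

For a sum of weighted absolute distances on a line, the optimum is the weighted median (not the mean). Total weight W = 292; half-weight = 146.
Sort by position and accumulate weight:
  mile 2 (Ashton, w=90) → cum 90
  mile 3 (Brookfield, w=75) → cum 165  ≥ 146 → median here
  mile 21 (Calder, w=2) → cum 167
  mile 27 (Denby, w=30) → cum 197
  mile 36 (Elwood, w=70) → cum 267
  mile 47 (Fenton, w=25) → cum 292
Optimal location: mile 3.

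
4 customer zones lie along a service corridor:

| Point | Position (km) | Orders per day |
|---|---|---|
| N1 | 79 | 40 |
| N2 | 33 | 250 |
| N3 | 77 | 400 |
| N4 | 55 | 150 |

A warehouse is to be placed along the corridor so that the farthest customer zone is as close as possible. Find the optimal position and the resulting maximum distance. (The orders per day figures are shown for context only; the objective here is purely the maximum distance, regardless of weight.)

The 1-center on a line is the midpoint of the two extreme points: leftmost at 33, rightmost at 79.
Optimal location = (33 + 79)/2 = 56; maximum distance = (79 − 33)/2 = 23.

location 56, max distance 23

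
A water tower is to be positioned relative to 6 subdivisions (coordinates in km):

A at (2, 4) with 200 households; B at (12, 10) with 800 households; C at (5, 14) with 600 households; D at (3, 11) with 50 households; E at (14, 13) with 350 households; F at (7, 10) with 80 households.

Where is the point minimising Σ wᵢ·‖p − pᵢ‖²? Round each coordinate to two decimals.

The minimiser of Σwᵢ‖p−pᵢ‖² is the weighted centroid p* = (Σwᵢpᵢ)/(Σwᵢ).
Σwᵢ = 2080.
Σwᵢxᵢ = 200·2 + 800·12 + 600·5 + 50·3 + 350·14 + 80·7 = 18610.
Σwᵢyᵢ = 200·4 + 800·10 + 600·14 + 50·11 + 350·13 + 80·10 = 23100.
x* = 18610/2080 = 8.95, y* = 23100/2080 = 11.11.

(8.95, 11.11)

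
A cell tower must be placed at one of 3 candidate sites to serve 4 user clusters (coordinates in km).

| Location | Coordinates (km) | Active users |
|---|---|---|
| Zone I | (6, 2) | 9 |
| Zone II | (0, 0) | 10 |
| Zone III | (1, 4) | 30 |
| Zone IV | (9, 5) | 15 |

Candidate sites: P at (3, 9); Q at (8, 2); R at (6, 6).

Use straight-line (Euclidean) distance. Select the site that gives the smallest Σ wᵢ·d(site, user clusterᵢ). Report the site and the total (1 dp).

Total weighted distance at each candidate:
  P (3, 9): total = 433.1
  Q (8, 2): total = 366.3
  R (6, 6): total = 329.8
Minimum is at R with total 329.8 km.

R, total 329.8 km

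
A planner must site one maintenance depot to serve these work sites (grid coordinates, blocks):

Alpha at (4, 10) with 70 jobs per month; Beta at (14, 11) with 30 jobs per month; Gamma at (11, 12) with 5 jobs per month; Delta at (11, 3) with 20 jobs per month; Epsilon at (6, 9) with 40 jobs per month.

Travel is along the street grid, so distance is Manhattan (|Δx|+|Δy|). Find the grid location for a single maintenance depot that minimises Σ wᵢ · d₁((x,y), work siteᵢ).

Manhattan distance separates: Σwᵢ(|x−xᵢ|+|y−yᵢ|) = Σwᵢ|x−xᵢ| + Σwᵢ|y−yᵢ|, so x and y are optimised independently as 1-D weighted medians.
Total weight W = 165; half = 82.5.
x-coordinate, sorted with cumulative weight:
  x=4 (Alpha, w=70) cum 70
  x=6 (Epsilon, w=40) cum 110  ← median
  x=11 (Gamma, w=5) cum 115
  x=11 (Delta, w=20) cum 135
  x=14 (Beta, w=30) cum 165
⇒ x* = 6
y-coordinate, sorted with cumulative weight:
  y=3 (Delta, w=20) cum 20
  y=9 (Epsilon, w=40) cum 60
  y=10 (Alpha, w=70) cum 130  ← median
  y=11 (Beta, w=30) cum 160
  y=12 (Gamma, w=5) cum 165
⇒ y* = 10

(6, 10)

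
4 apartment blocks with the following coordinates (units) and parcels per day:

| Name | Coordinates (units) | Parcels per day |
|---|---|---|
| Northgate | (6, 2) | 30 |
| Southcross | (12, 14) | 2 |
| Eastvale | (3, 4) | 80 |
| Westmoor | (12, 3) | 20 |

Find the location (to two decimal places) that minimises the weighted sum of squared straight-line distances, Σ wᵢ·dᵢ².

The minimiser of Σwᵢ‖p−pᵢ‖² is the weighted centroid p* = (Σwᵢpᵢ)/(Σwᵢ).
Σwᵢ = 132.
Σwᵢxᵢ = 30·6 + 2·12 + 80·3 + 20·12 = 684.
Σwᵢyᵢ = 30·2 + 2·14 + 80·4 + 20·3 = 468.
x* = 684/132 = 5.18, y* = 468/132 = 3.55.

(5.18, 3.55)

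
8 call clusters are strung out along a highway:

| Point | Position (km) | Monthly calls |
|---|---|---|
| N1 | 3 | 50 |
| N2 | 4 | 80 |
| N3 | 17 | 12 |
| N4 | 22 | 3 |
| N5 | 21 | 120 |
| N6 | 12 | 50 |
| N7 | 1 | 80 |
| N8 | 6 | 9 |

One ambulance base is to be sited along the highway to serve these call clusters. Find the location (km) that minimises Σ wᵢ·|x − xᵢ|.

For a sum of weighted absolute distances on a line, the optimum is the weighted median (not the mean). Total weight W = 404; half-weight = 202.
Sort by position and accumulate weight:
  km 1 (N7, w=80) → cum 80
  km 3 (N1, w=50) → cum 130
  km 4 (N2, w=80) → cum 210  ≥ 202 → median here
  km 6 (N8, w=9) → cum 219
  km 12 (N6, w=50) → cum 269
  km 17 (N3, w=12) → cum 281
  km 21 (N5, w=120) → cum 401
  km 22 (N4, w=3) → cum 404
Optimal location: km 4.

x = 4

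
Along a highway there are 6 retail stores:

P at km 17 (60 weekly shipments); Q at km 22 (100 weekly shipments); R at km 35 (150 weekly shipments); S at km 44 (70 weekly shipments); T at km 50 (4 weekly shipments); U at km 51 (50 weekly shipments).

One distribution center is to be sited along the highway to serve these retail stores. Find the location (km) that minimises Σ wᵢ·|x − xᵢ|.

x = 35

For a sum of weighted absolute distances on a line, the optimum is the weighted median (not the mean). Total weight W = 434; half-weight = 217.
Sort by position and accumulate weight:
  km 17 (P, w=60) → cum 60
  km 22 (Q, w=100) → cum 160
  km 35 (R, w=150) → cum 310  ≥ 217 → median here
  km 44 (S, w=70) → cum 380
  km 50 (T, w=4) → cum 384
  km 51 (U, w=50) → cum 434
Optimal location: km 35.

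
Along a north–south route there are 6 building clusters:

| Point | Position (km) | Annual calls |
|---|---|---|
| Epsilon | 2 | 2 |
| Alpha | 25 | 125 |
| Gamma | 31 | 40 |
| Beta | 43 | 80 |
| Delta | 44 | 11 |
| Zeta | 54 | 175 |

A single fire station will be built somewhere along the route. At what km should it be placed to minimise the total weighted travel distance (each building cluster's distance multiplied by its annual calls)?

x = 43

For a sum of weighted absolute distances on a line, the optimum is the weighted median (not the mean). Total weight W = 433; half-weight = 216.5.
Sort by position and accumulate weight:
  km 2 (Epsilon, w=2) → cum 2
  km 25 (Alpha, w=125) → cum 127
  km 31 (Gamma, w=40) → cum 167
  km 43 (Beta, w=80) → cum 247  ≥ 216.5 → median here
  km 44 (Delta, w=11) → cum 258
  km 54 (Zeta, w=175) → cum 433
Optimal location: km 43.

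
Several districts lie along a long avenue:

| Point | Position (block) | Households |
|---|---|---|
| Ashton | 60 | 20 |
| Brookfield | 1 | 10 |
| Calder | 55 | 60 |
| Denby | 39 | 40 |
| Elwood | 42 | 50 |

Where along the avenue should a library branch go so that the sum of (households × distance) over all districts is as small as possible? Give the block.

x = 42

For a sum of weighted absolute distances on a line, the optimum is the weighted median (not the mean). Total weight W = 180; half-weight = 90.
Sort by position and accumulate weight:
  block 1 (Brookfield, w=10) → cum 10
  block 39 (Denby, w=40) → cum 50
  block 42 (Elwood, w=50) → cum 100  ≥ 90 → median here
  block 55 (Calder, w=60) → cum 160
  block 60 (Ashton, w=20) → cum 180
Optimal location: block 42.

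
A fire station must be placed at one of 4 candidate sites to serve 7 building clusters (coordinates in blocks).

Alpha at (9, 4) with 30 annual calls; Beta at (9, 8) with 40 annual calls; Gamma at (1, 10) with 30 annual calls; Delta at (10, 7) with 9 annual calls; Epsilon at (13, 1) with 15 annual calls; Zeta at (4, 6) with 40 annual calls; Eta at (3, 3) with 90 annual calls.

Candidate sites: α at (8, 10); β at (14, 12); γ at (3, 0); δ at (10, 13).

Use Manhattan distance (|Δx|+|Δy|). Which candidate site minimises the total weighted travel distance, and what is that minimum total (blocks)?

Total weighted distance at each candidate:
  α (8, 10): total = 2195
  β (14, 12): total = 3901
  γ (3, 0): total = 2061
  δ (10, 13): total = 3229
Minimum is at γ with total 2061 blocks.

γ, total 2061 blocks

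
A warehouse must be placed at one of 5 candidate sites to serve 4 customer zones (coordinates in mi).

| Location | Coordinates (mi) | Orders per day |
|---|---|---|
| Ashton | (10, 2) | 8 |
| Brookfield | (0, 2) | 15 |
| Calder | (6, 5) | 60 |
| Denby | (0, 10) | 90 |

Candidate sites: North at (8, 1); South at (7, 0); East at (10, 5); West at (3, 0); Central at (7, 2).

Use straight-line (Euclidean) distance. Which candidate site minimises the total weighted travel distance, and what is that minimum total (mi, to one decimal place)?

Central, total 1275.4 mi

Total weighted distance at each candidate:
  North (8, 1): total = 1490.9
  South (7, 0): total = 1542.6
  East (10, 5): total = 1426.8
  West (3, 0): total = 1401.8
  Central (7, 2): total = 1275.4
Minimum is at Central with total 1275.4 mi.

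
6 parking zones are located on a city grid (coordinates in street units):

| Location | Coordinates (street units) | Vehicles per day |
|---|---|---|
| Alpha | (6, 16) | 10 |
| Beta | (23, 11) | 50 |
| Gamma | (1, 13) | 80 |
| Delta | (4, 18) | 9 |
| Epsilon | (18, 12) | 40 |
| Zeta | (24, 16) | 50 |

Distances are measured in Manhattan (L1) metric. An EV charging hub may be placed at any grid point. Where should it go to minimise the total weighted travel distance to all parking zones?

(18, 13)

Manhattan distance separates: Σwᵢ(|x−xᵢ|+|y−yᵢ|) = Σwᵢ|x−xᵢ| + Σwᵢ|y−yᵢ|, so x and y are optimised independently as 1-D weighted medians.
Total weight W = 239; half = 119.5.
x-coordinate, sorted with cumulative weight:
  x=1 (Gamma, w=80) cum 80
  x=4 (Delta, w=9) cum 89
  x=6 (Alpha, w=10) cum 99
  x=18 (Epsilon, w=40) cum 139  ← median
  x=23 (Beta, w=50) cum 189
  x=24 (Zeta, w=50) cum 239
⇒ x* = 18
y-coordinate, sorted with cumulative weight:
  y=11 (Beta, w=50) cum 50
  y=12 (Epsilon, w=40) cum 90
  y=13 (Gamma, w=80) cum 170  ← median
  y=16 (Alpha, w=10) cum 180
  y=16 (Zeta, w=50) cum 230
  y=18 (Delta, w=9) cum 239
⇒ y* = 13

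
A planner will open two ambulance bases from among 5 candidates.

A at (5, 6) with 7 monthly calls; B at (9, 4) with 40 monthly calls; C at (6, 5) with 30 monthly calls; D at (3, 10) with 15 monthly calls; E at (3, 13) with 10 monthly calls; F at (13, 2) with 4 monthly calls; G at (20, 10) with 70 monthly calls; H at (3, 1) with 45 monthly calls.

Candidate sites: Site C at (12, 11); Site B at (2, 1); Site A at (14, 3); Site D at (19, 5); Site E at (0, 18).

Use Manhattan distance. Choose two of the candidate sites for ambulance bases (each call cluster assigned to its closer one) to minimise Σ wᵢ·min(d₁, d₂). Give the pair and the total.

{Site B, Site D}, total 1477

Evaluate every pair (each demand assigned to the nearer of the two):
  {Site B, Site D}: total = 1477
  {Site C, Site B}: total = 1671
  {Site B, Site A}: total = 1779
  {Site C, Site A}: total = 2107
  {Site A, Site D}: total = 2117
  {Site A, Site E}: total = 2372
  {Site C, Site D}: total = 2415
  {Site D, Site E}: total = 2536
  {Site C, Site E}: total = 2599
  {Site B, Site E}: total = 2909
Best pair: {Site B, Site D} with total 1477.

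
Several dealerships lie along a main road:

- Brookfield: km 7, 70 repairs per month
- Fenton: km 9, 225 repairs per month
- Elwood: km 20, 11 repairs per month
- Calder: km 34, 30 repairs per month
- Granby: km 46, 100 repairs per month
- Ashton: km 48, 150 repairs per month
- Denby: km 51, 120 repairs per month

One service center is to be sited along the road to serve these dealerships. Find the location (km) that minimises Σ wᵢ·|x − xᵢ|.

For a sum of weighted absolute distances on a line, the optimum is the weighted median (not the mean). Total weight W = 706; half-weight = 353.
Sort by position and accumulate weight:
  km 7 (Brookfield, w=70) → cum 70
  km 9 (Fenton, w=225) → cum 295
  km 20 (Elwood, w=11) → cum 306
  km 34 (Calder, w=30) → cum 336
  km 46 (Granby, w=100) → cum 436  ≥ 353 → median here
  km 48 (Ashton, w=150) → cum 586
  km 51 (Denby, w=120) → cum 706
Optimal location: km 46.

x = 46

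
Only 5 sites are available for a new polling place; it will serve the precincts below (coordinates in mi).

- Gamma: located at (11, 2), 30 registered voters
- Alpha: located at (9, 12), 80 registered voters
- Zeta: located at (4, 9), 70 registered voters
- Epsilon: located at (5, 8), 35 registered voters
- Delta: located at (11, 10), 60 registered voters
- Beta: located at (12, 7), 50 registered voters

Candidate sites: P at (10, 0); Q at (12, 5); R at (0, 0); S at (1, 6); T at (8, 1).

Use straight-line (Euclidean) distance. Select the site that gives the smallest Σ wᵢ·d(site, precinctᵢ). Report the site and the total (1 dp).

Total weighted distance at each candidate:
  P (10, 0): total = 3084.8
  Q (12, 5): total = 2002.7
  R (0, 0): total = 4141.6
  S (1, 6): total = 2775.1
  T (8, 1): total = 2800.9
Minimum is at Q with total 2002.7 mi.

Q, total 2002.7 mi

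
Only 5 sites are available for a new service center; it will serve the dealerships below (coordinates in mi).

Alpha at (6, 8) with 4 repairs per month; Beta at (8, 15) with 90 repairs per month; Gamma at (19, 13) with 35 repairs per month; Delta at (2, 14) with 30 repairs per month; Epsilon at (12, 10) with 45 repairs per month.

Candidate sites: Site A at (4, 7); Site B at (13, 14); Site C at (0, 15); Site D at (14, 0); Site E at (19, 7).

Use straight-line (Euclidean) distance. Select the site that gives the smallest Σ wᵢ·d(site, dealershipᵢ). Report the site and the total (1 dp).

Total weighted distance at each candidate:
  Site A (4, 7): total = 1982.3
  Site B (13, 14): total = 1224.2
  Site C (0, 15): total = 2077.6
  Site D (14, 0): total = 2998.8
  Site E (19, 7): total = 2380.5
Minimum is at Site B with total 1224.2 mi.

Site B, total 1224.2 mi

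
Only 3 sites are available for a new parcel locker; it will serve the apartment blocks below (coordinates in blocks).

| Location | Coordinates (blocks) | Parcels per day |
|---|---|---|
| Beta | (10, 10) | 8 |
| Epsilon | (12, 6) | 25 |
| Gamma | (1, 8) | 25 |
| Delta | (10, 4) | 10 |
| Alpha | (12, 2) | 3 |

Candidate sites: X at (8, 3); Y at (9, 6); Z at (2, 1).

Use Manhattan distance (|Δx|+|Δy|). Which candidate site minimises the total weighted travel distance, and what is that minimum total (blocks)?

Total weighted distance at each candidate:
  X (8, 3): total = 592
  Y (9, 6): total = 416
  Z (2, 1): total = 854
Minimum is at Y with total 416 blocks.

Y, total 416 blocks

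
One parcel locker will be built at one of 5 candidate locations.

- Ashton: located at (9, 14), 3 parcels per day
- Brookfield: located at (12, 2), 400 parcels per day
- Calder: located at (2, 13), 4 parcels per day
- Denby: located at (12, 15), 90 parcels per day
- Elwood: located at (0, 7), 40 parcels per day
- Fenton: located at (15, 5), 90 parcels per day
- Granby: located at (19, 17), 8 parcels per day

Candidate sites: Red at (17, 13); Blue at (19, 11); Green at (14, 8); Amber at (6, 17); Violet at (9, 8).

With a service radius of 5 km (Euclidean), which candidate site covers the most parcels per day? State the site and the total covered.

Coverage radius r = 5 km; a point is covered iff (Δx)²+(Δy)² ≤ 5² = 25.
  Red (17, 13): covers {Granby} → 8
  Blue (19, 11): covers {none} → 0
  Green (14, 8): covers {Fenton} → 90
  Amber (6, 17): covers {Ashton} → 3
  Violet (9, 8): covers {none} → 0
Maximum coverage at Green: 90 parcels per day.

Green, covering 90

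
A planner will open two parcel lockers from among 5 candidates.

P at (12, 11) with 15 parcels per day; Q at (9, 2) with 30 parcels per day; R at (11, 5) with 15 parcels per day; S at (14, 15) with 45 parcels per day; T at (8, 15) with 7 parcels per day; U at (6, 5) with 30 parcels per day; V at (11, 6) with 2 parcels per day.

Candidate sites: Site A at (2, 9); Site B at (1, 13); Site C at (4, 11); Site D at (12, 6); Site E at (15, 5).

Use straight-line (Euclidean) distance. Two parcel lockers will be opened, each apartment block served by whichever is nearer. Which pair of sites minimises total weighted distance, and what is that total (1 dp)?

Evaluate every pair (each demand assigned to the nearer of the two):
  {Site C, Site D}: total = 885.2
  {Site A, Site D}: total = 892.2
  {Site B, Site D}: total = 896.5
  {Site D, Site E}: total = 914.5
  {Site A, Site E}: total = 1051.5
  {Site C, Site E}: total = 1051.7
  {Site B, Site E}: total = 1143.3
  {Site A, Site C}: total = 1266.5
  {Site B, Site C}: total = 1298.4
  {Site A, Site B}: total = 1429.2
Best pair: {Site C, Site D} with total 885.2.

{Site C, Site D}, total 885.2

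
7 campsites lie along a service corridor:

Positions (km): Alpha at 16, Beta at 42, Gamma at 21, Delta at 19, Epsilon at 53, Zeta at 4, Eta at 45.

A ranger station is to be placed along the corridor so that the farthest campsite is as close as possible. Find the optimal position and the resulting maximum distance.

location 28.5, max distance 24.5

The 1-center on a line is the midpoint of the two extreme points: leftmost at 4, rightmost at 53.
Optimal location = (4 + 53)/2 = 28.5; maximum distance = (53 − 4)/2 = 24.5.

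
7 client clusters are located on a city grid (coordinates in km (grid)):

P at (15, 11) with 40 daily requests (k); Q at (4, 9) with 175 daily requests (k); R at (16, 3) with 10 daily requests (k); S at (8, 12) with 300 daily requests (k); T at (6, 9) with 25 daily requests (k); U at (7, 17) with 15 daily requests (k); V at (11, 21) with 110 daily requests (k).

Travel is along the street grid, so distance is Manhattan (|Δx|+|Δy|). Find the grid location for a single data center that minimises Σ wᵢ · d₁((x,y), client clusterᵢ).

Manhattan distance separates: Σwᵢ(|x−xᵢ|+|y−yᵢ|) = Σwᵢ|x−xᵢ| + Σwᵢ|y−yᵢ|, so x and y are optimised independently as 1-D weighted medians.
Total weight W = 675; half = 337.5.
x-coordinate, sorted with cumulative weight:
  x=4 (Q, w=175) cum 175
  x=6 (T, w=25) cum 200
  x=7 (U, w=15) cum 215
  x=8 (S, w=300) cum 515  ← median
  x=11 (V, w=110) cum 625
  x=15 (P, w=40) cum 665
  x=16 (R, w=10) cum 675
⇒ x* = 8
y-coordinate, sorted with cumulative weight:
  y=3 (R, w=10) cum 10
  y=9 (Q, w=175) cum 185
  y=9 (T, w=25) cum 210
  y=11 (P, w=40) cum 250
  y=12 (S, w=300) cum 550  ← median
  y=17 (U, w=15) cum 565
  y=21 (V, w=110) cum 675
⇒ y* = 12

(8, 12)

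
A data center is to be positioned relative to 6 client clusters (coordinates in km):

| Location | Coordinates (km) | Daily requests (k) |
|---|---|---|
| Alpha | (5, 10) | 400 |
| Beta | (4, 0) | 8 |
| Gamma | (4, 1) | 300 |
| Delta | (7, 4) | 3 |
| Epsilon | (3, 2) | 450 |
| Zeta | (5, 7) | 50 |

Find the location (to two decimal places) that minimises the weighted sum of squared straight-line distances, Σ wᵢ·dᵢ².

The minimiser of Σwᵢ‖p−pᵢ‖² is the weighted centroid p* = (Σwᵢpᵢ)/(Σwᵢ).
Σwᵢ = 1211.
Σwᵢxᵢ = 400·5 + 8·4 + 300·4 + 3·7 + 450·3 + 50·5 = 4853.
Σwᵢyᵢ = 400·10 + 8·0 + 300·1 + 3·4 + 450·2 + 50·7 = 5562.
x* = 4853/1211 = 4.01, y* = 5562/1211 = 4.59.

(4.01, 4.59)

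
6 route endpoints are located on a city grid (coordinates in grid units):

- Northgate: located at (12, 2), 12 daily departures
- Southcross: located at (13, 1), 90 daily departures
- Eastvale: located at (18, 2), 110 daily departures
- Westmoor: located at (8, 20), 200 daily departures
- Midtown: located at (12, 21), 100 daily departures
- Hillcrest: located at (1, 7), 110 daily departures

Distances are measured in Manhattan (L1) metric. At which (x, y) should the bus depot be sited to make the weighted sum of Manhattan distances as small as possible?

Manhattan distance separates: Σwᵢ(|x−xᵢ|+|y−yᵢ|) = Σwᵢ|x−xᵢ| + Σwᵢ|y−yᵢ|, so x and y are optimised independently as 1-D weighted medians.
Total weight W = 622; half = 311.
x-coordinate, sorted with cumulative weight:
  x=1 (Hillcrest, w=110) cum 110
  x=8 (Westmoor, w=200) cum 310
  x=12 (Northgate, w=12) cum 322  ← median
  x=12 (Midtown, w=100) cum 422
  x=13 (Southcross, w=90) cum 512
  x=18 (Eastvale, w=110) cum 622
⇒ x* = 12
y-coordinate, sorted with cumulative weight:
  y=1 (Southcross, w=90) cum 90
  y=2 (Northgate, w=12) cum 102
  y=2 (Eastvale, w=110) cum 212
  y=7 (Hillcrest, w=110) cum 322  ← median
  y=20 (Westmoor, w=200) cum 522
  y=21 (Midtown, w=100) cum 622
⇒ y* = 7

(12, 7)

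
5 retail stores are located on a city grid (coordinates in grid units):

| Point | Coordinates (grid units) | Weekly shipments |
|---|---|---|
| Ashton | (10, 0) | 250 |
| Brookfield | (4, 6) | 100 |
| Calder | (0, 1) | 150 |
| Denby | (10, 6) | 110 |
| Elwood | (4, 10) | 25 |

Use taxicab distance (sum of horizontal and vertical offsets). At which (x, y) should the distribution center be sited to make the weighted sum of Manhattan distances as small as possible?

(10, 1)

Manhattan distance separates: Σwᵢ(|x−xᵢ|+|y−yᵢ|) = Σwᵢ|x−xᵢ| + Σwᵢ|y−yᵢ|, so x and y are optimised independently as 1-D weighted medians.
Total weight W = 635; half = 317.5.
x-coordinate, sorted with cumulative weight:
  x=0 (Calder, w=150) cum 150
  x=4 (Brookfield, w=100) cum 250
  x=4 (Elwood, w=25) cum 275
  x=10 (Ashton, w=250) cum 525  ← median
  x=10 (Denby, w=110) cum 635
⇒ x* = 10
y-coordinate, sorted with cumulative weight:
  y=0 (Ashton, w=250) cum 250
  y=1 (Calder, w=150) cum 400  ← median
  y=6 (Brookfield, w=100) cum 500
  y=6 (Denby, w=110) cum 610
  y=10 (Elwood, w=25) cum 635
⇒ y* = 1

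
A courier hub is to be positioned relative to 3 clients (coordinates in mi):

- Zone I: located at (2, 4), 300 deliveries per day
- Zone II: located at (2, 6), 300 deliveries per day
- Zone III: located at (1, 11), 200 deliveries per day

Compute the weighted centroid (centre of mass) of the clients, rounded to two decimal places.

(1.75, 6.50)

The minimiser of Σwᵢ‖p−pᵢ‖² is the weighted centroid p* = (Σwᵢpᵢ)/(Σwᵢ).
Σwᵢ = 800.
Σwᵢxᵢ = 300·2 + 300·2 + 200·1 = 1400.
Σwᵢyᵢ = 300·4 + 300·6 + 200·11 = 5200.
x* = 1400/800 = 1.75, y* = 5200/800 = 6.50.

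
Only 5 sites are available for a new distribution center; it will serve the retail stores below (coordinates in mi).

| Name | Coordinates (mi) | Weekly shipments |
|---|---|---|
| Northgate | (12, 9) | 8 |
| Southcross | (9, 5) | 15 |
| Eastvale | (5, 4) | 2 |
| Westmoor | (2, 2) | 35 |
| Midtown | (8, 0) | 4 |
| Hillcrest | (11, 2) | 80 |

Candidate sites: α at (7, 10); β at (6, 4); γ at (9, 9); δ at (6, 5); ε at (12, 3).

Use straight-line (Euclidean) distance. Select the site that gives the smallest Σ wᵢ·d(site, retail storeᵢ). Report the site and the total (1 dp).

Total weighted distance at each candidate:
  α (7, 10): total = 1220.1
  β (6, 4): total = 717.1
  γ (9, 9): total = 1061.9
  δ (6, 5): total = 768.5
  ε (12, 3): total = 601.1
Minimum is at ε with total 601.1 mi.

ε, total 601.1 mi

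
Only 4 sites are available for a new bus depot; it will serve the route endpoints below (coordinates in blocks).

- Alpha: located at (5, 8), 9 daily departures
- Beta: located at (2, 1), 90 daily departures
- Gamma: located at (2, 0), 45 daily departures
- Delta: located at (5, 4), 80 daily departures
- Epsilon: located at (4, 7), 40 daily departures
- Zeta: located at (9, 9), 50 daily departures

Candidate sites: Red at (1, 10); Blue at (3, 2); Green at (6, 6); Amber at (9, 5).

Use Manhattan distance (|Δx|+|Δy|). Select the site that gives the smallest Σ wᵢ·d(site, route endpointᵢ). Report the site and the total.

Total weighted distance at each candidate:
  Red (1, 10): total = 2939
  Blue (3, 2): total = 1597
  Green (6, 6): total = 1947
  Amber (9, 5): total = 2473
Minimum is at Blue with total 1597 blocks.

Blue, total 1597 blocks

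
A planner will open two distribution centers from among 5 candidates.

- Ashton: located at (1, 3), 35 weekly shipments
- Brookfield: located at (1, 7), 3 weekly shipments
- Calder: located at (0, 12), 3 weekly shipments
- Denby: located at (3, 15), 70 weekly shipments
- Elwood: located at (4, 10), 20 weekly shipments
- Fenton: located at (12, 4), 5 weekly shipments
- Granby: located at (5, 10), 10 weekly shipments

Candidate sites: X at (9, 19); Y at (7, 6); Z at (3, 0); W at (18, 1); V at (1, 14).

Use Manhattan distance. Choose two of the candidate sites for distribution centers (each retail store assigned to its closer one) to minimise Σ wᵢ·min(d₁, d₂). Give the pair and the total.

Evaluate every pair (each demand assigned to the nearer of the two):
  {Z, V}: total = 700
  {Y, V}: total = 790
  {W, V}: total = 890
  {X, V}: total = 935
  {X, Y}: total = 1310
  {X, Z}: total = 1352
  {Y, Z}: total = 1380
  {Y, W}: total = 1520
  {Z, W}: total = 1682
  {X, W}: total = 1928
Best pair: {Z, V} with total 700.

{Z, V}, total 700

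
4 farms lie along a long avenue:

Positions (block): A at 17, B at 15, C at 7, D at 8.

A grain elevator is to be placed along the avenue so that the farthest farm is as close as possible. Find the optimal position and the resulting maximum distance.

The 1-center on a line is the midpoint of the two extreme points: leftmost at 7, rightmost at 17.
Optimal location = (7 + 17)/2 = 12; maximum distance = (17 − 7)/2 = 5.

location 12, max distance 5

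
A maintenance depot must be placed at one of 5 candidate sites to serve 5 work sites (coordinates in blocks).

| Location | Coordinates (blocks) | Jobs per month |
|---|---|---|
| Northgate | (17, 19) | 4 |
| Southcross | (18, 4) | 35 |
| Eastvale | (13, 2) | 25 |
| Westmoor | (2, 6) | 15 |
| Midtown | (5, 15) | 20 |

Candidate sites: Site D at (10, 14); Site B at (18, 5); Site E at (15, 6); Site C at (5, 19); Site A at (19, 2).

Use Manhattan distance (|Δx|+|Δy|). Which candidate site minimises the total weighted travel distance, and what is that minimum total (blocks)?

Total weighted distance at each candidate:
  Site D (10, 14): total = 1413
  Site B (18, 5): total = 1010
  Site E (15, 6): total = 960
  Site C (5, 19): total = 1973
  Site A (19, 2): total = 1186
Minimum is at Site E with total 960 blocks.

Site E, total 960 blocks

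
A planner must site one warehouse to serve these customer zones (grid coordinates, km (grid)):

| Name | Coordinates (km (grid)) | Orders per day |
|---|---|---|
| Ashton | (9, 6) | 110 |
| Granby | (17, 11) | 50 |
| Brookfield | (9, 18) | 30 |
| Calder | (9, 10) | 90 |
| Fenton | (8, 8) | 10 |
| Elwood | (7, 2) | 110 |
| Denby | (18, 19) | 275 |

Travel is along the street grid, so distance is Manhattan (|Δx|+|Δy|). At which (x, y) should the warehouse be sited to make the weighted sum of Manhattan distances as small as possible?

(9, 11)

Manhattan distance separates: Σwᵢ(|x−xᵢ|+|y−yᵢ|) = Σwᵢ|x−xᵢ| + Σwᵢ|y−yᵢ|, so x and y are optimised independently as 1-D weighted medians.
Total weight W = 675; half = 337.5.
x-coordinate, sorted with cumulative weight:
  x=7 (Elwood, w=110) cum 110
  x=8 (Fenton, w=10) cum 120
  x=9 (Ashton, w=110) cum 230
  x=9 (Brookfield, w=30) cum 260
  x=9 (Calder, w=90) cum 350  ← median
  x=17 (Granby, w=50) cum 400
  x=18 (Denby, w=275) cum 675
⇒ x* = 9
y-coordinate, sorted with cumulative weight:
  y=2 (Elwood, w=110) cum 110
  y=6 (Ashton, w=110) cum 220
  y=8 (Fenton, w=10) cum 230
  y=10 (Calder, w=90) cum 320
  y=11 (Granby, w=50) cum 370  ← median
  y=18 (Brookfield, w=30) cum 400
  y=19 (Denby, w=275) cum 675
⇒ y* = 11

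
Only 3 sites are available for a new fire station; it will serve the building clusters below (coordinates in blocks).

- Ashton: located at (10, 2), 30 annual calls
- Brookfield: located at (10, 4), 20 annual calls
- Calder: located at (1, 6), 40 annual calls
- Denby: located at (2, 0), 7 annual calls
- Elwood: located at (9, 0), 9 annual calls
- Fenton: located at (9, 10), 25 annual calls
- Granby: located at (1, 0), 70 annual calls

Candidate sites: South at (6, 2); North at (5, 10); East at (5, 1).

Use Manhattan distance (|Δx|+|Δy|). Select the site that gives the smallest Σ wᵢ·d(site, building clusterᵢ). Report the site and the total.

Total weighted distance at each candidate:
  South (6, 2): total = 1452
  North (5, 10): total = 2227
  East (5, 1): total = 1448
Minimum is at East with total 1448 blocks.

East, total 1448 blocks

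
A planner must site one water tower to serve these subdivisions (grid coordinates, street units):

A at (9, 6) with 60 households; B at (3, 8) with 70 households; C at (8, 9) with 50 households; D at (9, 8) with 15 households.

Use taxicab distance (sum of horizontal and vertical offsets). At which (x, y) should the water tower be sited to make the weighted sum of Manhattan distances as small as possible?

(8, 8)

Manhattan distance separates: Σwᵢ(|x−xᵢ|+|y−yᵢ|) = Σwᵢ|x−xᵢ| + Σwᵢ|y−yᵢ|, so x and y are optimised independently as 1-D weighted medians.
Total weight W = 195; half = 97.5.
x-coordinate, sorted with cumulative weight:
  x=3 (B, w=70) cum 70
  x=8 (C, w=50) cum 120  ← median
  x=9 (A, w=60) cum 180
  x=9 (D, w=15) cum 195
⇒ x* = 8
y-coordinate, sorted with cumulative weight:
  y=6 (A, w=60) cum 60
  y=8 (B, w=70) cum 130  ← median
  y=8 (D, w=15) cum 145
  y=9 (C, w=50) cum 195
⇒ y* = 8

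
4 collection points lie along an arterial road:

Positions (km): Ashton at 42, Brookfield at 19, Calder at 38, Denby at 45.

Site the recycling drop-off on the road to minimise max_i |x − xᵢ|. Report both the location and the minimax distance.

The 1-center on a line is the midpoint of the two extreme points: leftmost at 19, rightmost at 45.
Optimal location = (19 + 45)/2 = 32; maximum distance = (45 − 19)/2 = 13.

location 32, max distance 13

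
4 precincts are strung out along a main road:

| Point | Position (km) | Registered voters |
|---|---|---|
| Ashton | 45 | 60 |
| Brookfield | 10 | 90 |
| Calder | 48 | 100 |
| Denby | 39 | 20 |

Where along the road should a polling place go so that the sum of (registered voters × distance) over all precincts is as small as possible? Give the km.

For a sum of weighted absolute distances on a line, the optimum is the weighted median (not the mean). Total weight W = 270; half-weight = 135.
Sort by position and accumulate weight:
  km 10 (Brookfield, w=90) → cum 90
  km 39 (Denby, w=20) → cum 110
  km 45 (Ashton, w=60) → cum 170  ≥ 135 → median here
  km 48 (Calder, w=100) → cum 270
Optimal location: km 45.

x = 45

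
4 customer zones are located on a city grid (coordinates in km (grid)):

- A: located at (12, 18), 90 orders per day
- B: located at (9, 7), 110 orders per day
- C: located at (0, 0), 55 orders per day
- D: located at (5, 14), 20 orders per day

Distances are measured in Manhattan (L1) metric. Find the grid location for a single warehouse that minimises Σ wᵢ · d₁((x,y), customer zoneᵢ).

Manhattan distance separates: Σwᵢ(|x−xᵢ|+|y−yᵢ|) = Σwᵢ|x−xᵢ| + Σwᵢ|y−yᵢ|, so x and y are optimised independently as 1-D weighted medians.
Total weight W = 275; half = 137.5.
x-coordinate, sorted with cumulative weight:
  x=0 (C, w=55) cum 55
  x=5 (D, w=20) cum 75
  x=9 (B, w=110) cum 185  ← median
  x=12 (A, w=90) cum 275
⇒ x* = 9
y-coordinate, sorted with cumulative weight:
  y=0 (C, w=55) cum 55
  y=7 (B, w=110) cum 165  ← median
  y=14 (D, w=20) cum 185
  y=18 (A, w=90) cum 275
⇒ y* = 7

(9, 7)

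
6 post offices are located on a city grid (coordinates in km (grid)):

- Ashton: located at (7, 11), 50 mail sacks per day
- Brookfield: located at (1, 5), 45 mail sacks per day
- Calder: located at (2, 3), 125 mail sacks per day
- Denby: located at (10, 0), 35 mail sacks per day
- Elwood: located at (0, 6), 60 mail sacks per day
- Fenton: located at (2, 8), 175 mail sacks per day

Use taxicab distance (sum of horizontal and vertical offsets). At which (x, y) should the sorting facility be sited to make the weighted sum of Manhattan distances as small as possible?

(2, 6)

Manhattan distance separates: Σwᵢ(|x−xᵢ|+|y−yᵢ|) = Σwᵢ|x−xᵢ| + Σwᵢ|y−yᵢ|, so x and y are optimised independently as 1-D weighted medians.
Total weight W = 490; half = 245.
x-coordinate, sorted with cumulative weight:
  x=0 (Elwood, w=60) cum 60
  x=1 (Brookfield, w=45) cum 105
  x=2 (Calder, w=125) cum 230
  x=2 (Fenton, w=175) cum 405  ← median
  x=7 (Ashton, w=50) cum 455
  x=10 (Denby, w=35) cum 490
⇒ x* = 2
y-coordinate, sorted with cumulative weight:
  y=0 (Denby, w=35) cum 35
  y=3 (Calder, w=125) cum 160
  y=5 (Brookfield, w=45) cum 205
  y=6 (Elwood, w=60) cum 265  ← median
  y=8 (Fenton, w=175) cum 440
  y=11 (Ashton, w=50) cum 490
⇒ y* = 6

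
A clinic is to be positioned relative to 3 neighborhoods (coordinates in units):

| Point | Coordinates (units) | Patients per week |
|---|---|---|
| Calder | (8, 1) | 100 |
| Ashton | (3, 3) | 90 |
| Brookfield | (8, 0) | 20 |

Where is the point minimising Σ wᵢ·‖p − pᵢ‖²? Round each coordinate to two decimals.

(5.86, 1.76)

The minimiser of Σwᵢ‖p−pᵢ‖² is the weighted centroid p* = (Σwᵢpᵢ)/(Σwᵢ).
Σwᵢ = 210.
Σwᵢxᵢ = 100·8 + 90·3 + 20·8 = 1230.
Σwᵢyᵢ = 100·1 + 90·3 + 20·0 = 370.
x* = 1230/210 = 5.86, y* = 370/210 = 1.76.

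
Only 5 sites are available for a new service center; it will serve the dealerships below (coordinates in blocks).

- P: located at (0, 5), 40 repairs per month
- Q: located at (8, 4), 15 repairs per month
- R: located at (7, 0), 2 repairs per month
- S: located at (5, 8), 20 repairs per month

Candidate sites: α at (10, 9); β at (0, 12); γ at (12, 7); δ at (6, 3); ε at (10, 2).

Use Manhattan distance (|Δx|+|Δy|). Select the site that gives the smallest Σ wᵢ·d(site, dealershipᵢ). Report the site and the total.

Total weighted distance at each candidate:
  α (10, 9): total = 809
  β (0, 12): total = 738
  γ (12, 7): total = 849
  δ (6, 3): total = 493
  ε (10, 2): total = 810
Minimum is at δ with total 493 blocks.

δ, total 493 blocks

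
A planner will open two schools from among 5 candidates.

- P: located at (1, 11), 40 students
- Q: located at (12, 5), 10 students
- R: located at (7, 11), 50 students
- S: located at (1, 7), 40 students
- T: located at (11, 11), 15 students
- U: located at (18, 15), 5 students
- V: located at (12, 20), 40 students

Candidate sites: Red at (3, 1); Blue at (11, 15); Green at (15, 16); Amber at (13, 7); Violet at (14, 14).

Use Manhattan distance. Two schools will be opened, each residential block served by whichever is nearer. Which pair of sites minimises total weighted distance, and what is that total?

Evaluate every pair (each demand assigned to the nearer of the two):
  {Red, Blue}: total = 1645
  {Blue, Amber}: total = 1805
  {Red, Violet}: total = 1845
  {Red, Green}: total = 2015
  {Green, Amber}: total = 2040
  {Red, Amber}: total = 2045
  {Amber, Violet}: total = 2085
  {Blue, Green}: total = 2110
  {Blue, Violet}: total = 2115
  {Green, Violet}: total = 2440
Best pair: {Red, Blue} with total 1645.

{Red, Blue}, total 1645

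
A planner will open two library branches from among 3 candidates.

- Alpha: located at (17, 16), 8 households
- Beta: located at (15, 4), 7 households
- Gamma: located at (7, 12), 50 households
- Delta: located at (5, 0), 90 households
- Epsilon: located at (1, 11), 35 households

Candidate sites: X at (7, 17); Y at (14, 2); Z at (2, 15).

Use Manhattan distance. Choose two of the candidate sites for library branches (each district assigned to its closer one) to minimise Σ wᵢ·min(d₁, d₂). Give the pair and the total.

Evaluate every pair (each demand assigned to the nearer of the two):
  {Y, Z}: total = 1714
  {X, Y}: total = 1769
  {X, Z}: total = 2280
Best pair: {Y, Z} with total 1714.

{Y, Z}, total 1714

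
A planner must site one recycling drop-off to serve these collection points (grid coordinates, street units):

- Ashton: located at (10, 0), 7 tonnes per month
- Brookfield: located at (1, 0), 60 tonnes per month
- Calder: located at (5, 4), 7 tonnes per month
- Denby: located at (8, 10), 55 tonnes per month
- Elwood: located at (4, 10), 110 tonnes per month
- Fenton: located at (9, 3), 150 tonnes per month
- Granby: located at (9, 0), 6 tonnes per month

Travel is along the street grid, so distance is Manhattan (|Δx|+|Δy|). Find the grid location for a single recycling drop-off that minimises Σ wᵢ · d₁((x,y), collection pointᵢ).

Manhattan distance separates: Σwᵢ(|x−xᵢ|+|y−yᵢ|) = Σwᵢ|x−xᵢ| + Σwᵢ|y−yᵢ|, so x and y are optimised independently as 1-D weighted medians.
Total weight W = 395; half = 197.5.
x-coordinate, sorted with cumulative weight:
  x=1 (Brookfield, w=60) cum 60
  x=4 (Elwood, w=110) cum 170
  x=5 (Calder, w=7) cum 177
  x=8 (Denby, w=55) cum 232  ← median
  x=9 (Fenton, w=150) cum 382
  x=9 (Granby, w=6) cum 388
  x=10 (Ashton, w=7) cum 395
⇒ x* = 8
y-coordinate, sorted with cumulative weight:
  y=0 (Ashton, w=7) cum 7
  y=0 (Brookfield, w=60) cum 67
  y=0 (Granby, w=6) cum 73
  y=3 (Fenton, w=150) cum 223  ← median
  y=4 (Calder, w=7) cum 230
  y=10 (Denby, w=55) cum 285
  y=10 (Elwood, w=110) cum 395
⇒ y* = 3

(8, 3)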